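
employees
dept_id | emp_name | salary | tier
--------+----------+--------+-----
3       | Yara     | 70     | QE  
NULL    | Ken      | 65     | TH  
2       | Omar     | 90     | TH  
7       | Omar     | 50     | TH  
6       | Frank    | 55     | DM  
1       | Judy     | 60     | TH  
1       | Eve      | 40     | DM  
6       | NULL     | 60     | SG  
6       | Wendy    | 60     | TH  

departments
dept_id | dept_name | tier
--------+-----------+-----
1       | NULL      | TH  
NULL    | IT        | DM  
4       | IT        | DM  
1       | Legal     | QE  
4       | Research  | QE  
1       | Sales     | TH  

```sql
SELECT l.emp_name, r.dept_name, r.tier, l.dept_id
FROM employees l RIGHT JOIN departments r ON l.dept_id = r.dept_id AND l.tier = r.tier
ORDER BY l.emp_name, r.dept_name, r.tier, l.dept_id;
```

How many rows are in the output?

6

RIGHT JOIN keeps every row from `departments`; unmatched rows get NULL for `employees`'s columns.
Matching on l.dept_id = r.dept_id AND l.tier = r.tier. A NULL in a compared column never satisfies the condition.
- l[0] dept_id=3, tier=QE → no match.
- l[1] dept_id=NULL, tier=TH → no match.
- l[2] dept_id=2, tier=TH → no match.
- l[3] dept_id=7, tier=TH → no match.
- l[4] dept_id=6, tier=DM → no match.
- l[5] dept_id=1, tier=TH → 2 match(es) in r → 2 row(s).
- l[6] dept_id=1, tier=DM → no match.
- l[7] dept_id=6, tier=SG → no match.
- l[8] dept_id=6, tier=TH → no match.
- plus 4 unmatched r row(s), each kept with NULL l columns.
Total: 2 matched + 4 padded = 6 rows.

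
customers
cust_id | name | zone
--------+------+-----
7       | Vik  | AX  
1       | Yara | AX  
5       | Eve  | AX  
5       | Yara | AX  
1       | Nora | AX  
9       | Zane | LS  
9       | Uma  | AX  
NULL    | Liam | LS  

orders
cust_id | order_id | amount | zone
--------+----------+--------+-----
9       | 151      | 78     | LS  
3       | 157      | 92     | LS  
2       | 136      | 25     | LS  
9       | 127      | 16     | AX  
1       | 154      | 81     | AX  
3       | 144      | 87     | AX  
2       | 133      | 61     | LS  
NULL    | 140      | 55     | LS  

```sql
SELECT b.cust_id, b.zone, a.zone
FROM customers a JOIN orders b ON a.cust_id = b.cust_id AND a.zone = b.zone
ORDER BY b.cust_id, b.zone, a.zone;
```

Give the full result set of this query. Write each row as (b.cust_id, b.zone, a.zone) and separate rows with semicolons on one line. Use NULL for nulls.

INNER JOIN keeps only pairs where the ON condition holds.
Matching on a.cust_id = b.cust_id AND a.zone = b.zone. A NULL in a compared column never satisfies the condition.
- a (cust_id=7, zone=AX) has no partner → excluded.
- a (cust_id=1, zone=AX) pairs with 1 row(s) of b.
- a (cust_id=5, zone=AX) has no partner → excluded.
- a (cust_id=5, zone=AX) has no partner → excluded.
- a (cust_id=1, zone=AX) pairs with 1 row(s) of b.
- a (cust_id=9, zone=LS) pairs with 1 row(s) of b.
- a (cust_id=9, zone=AX) pairs with 1 row(s) of b.
- a (cust_id=NULL, zone=LS) has no partner → excluded.
After projecting and ordering:
b.cust_id | b.zone | a.zone
1 | AX | AX
1 | AX | AX
9 | AX | AX
9 | LS | LS

(1, AX, AX); (1, AX, AX); (9, AX, AX); (9, LS, LS)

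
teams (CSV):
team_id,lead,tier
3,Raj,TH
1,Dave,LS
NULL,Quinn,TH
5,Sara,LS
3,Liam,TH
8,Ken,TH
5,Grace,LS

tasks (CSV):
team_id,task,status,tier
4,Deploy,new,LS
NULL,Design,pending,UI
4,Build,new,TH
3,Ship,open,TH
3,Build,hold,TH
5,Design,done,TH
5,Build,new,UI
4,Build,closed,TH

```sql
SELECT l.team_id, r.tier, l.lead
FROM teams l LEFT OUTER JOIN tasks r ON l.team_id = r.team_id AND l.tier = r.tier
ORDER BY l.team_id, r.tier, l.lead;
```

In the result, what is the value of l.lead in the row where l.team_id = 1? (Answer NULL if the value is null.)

Dave

LEFT JOIN keeps every row from `teams`; unmatched rows get NULL for `tasks`'s columns.
Matching on l.team_id = r.team_id AND l.tier = r.tier. A NULL in a compared column never satisfies the condition.
- l[0] team_id=3, tier=TH → 2 match(es) in r → 2 row(s).
- l[1] team_id=1, tier=LS → no match; kept with NULLs on the r side.
- l[2] team_id=NULL, tier=TH → no match; kept with NULLs on the r side.
- l[3] team_id=5, tier=LS → no match; kept with NULLs on the r side.
- l[4] team_id=3, tier=TH → 2 match(es) in r → 2 row(s).
- l[5] team_id=8, tier=TH → no match; kept with NULLs on the r side.
- l[6] team_id=5, tier=LS → no match; kept with NULLs on the r side.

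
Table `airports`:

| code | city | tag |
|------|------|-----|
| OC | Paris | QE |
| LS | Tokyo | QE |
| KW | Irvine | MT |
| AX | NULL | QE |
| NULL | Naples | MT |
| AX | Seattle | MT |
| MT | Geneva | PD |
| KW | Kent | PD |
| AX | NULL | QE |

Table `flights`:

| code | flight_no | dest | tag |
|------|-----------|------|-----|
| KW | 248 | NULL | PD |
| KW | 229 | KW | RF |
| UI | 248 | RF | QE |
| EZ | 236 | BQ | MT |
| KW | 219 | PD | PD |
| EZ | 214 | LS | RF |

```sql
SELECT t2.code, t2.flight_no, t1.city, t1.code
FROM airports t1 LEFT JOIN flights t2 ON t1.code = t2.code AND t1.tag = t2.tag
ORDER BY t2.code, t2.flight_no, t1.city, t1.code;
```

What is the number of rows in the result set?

LEFT JOIN keeps every row from `airports`; unmatched rows get NULL for `flights`'s columns.
Matching on t1.code = t2.code AND t1.tag = t2.tag. A NULL in a compared column never satisfies the condition.
- code=OC, tag=QE: no t2 row matches, row kept with t2 columns NULL.
- code=LS, tag=QE: no t2 row matches, row kept with t2 columns NULL.
- code=KW, tag=MT: no t2 row matches, row kept with t2 columns NULL.
- code=AX, tag=QE: no t2 row matches, row kept with t2 columns NULL.
- code=NULL, tag=MT: no t2 row matches, row kept with t2 columns NULL.
- code=AX, tag=MT: no t2 row matches, row kept with t2 columns NULL.
- code=MT, tag=PD: no t2 row matches, row kept with t2 columns NULL.
- code=KW, tag=PD: 2 matching t2 row(s), so 2 row(s) emitted.
- code=AX, tag=QE: no t2 row matches, row kept with t2 columns NULL.
Total: 2 matched + 8 padded = 10 rows.

10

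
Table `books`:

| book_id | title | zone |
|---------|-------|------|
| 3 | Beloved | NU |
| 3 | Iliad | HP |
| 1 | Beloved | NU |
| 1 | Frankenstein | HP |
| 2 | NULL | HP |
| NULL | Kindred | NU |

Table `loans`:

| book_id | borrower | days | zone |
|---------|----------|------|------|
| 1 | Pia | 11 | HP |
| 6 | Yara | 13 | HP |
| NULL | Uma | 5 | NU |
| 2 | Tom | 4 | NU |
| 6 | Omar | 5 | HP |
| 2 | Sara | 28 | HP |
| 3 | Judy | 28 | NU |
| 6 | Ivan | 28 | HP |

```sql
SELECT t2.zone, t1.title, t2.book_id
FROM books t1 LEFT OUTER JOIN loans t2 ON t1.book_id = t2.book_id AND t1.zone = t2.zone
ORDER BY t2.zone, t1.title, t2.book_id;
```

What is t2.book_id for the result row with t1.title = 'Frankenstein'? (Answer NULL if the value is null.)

1

LEFT JOIN keeps every row from `books`; unmatched rows get NULL for `loans`'s columns.
Matching on t1.book_id = t2.book_id AND t1.zone = t2.zone. A NULL in a compared column never satisfies the condition.
Matched pairs: 3; unmatched t1 rows kept: 3.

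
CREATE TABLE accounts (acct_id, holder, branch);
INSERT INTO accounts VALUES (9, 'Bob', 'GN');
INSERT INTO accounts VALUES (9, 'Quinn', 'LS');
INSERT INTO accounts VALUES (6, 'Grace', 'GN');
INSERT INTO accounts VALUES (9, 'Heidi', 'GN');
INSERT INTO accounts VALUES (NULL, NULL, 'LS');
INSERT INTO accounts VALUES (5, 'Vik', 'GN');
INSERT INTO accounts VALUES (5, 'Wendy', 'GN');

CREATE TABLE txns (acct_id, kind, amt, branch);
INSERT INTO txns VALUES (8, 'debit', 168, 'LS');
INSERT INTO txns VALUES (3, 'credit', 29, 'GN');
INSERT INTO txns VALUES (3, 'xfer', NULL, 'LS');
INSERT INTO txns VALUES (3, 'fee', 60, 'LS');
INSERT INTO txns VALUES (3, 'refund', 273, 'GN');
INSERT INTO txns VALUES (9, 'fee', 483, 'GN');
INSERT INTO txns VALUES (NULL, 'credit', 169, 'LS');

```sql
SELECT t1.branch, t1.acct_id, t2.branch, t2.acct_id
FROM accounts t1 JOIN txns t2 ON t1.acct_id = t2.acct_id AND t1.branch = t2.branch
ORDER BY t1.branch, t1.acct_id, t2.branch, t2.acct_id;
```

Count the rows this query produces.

2

INNER JOIN keeps only pairs where the ON condition holds.
Matching on t1.acct_id = t2.acct_id AND t1.branch = t2.branch. A NULL in a compared column never satisfies the condition.
- t1[0] acct_id=9, branch=GN → 1 match(es) in t2 → 1 row(s).
- t1[1] acct_id=9, branch=LS → no match; dropped.
- t1[2] acct_id=6, branch=GN → no match; dropped.
- t1[3] acct_id=9, branch=GN → 1 match(es) in t2 → 1 row(s).
- t1[4] acct_id=NULL, branch=LS → no match; dropped.
- t1[5] acct_id=5, branch=GN → no match; dropped.
- t1[6] acct_id=5, branch=GN → no match; dropped.
Total: 2 rows.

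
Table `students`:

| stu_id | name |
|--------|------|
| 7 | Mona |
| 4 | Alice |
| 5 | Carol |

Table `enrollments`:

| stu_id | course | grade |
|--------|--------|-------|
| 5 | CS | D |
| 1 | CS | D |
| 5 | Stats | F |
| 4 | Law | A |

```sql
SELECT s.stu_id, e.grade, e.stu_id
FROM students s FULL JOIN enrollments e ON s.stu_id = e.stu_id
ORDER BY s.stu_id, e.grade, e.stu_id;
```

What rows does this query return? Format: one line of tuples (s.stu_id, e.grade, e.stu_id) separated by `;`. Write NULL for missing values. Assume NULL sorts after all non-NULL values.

(4, A, 4); (5, D, 5); (5, F, 5); (7, NULL, NULL); (NULL, D, 1)

FULL OUTER JOIN keeps every row from both sides; unmatched rows get NULL for the other side's columns.
Matching on s.stu_id = e.stu_id.
- s row (stu_id=7): no match → kept, e columns NULL.
- s row (stu_id=4): matches 1 e row(s) → 1 output row(s).
- s row (stu_id=5): matches 2 e row(s) → 2 output row(s).
- 1 e row(s) had no s match → kept, s columns NULL.
After projecting and ordering:
s.stu_id | e.grade | e.stu_id
4 | A | 4
5 | D | 5
5 | F | 5
7 | NULL | NULL
NULL | D | 1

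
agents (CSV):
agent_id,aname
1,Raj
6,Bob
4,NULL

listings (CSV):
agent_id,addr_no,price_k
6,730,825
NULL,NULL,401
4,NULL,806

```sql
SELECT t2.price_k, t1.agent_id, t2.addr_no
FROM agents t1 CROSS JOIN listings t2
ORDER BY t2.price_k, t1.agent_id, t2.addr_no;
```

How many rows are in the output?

9

CROSS JOIN pairs every row of `agents` with every row of `listings`: 3 × 3 = 9 rows.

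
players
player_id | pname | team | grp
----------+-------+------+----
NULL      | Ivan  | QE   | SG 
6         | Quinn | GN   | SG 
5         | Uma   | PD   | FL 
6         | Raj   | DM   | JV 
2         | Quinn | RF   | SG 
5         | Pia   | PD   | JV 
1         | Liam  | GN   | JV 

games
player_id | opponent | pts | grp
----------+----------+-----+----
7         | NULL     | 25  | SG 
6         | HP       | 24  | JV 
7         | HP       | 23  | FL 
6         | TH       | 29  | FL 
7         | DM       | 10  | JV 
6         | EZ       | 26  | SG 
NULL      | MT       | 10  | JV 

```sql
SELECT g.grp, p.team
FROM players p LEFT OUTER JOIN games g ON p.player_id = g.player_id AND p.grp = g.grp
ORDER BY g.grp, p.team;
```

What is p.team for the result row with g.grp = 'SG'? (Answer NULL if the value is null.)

GN

LEFT JOIN keeps every row from `players`; unmatched rows get NULL for `games`'s columns.
Matching on p.player_id = g.player_id AND p.grp = g.grp. A NULL in a compared column never satisfies the condition.
- p (player_id=NULL, grp=SG) has no partner → padded with NULL.
- p (player_id=6, grp=SG) pairs with 1 row(s) of g.
- p (player_id=5, grp=FL) has no partner → padded with NULL.
- p (player_id=6, grp=JV) pairs with 1 row(s) of g.
- p (player_id=2, grp=SG) has no partner → padded with NULL.
- p (player_id=5, grp=JV) has no partner → padded with NULL.
- p (player_id=1, grp=JV) has no partner → padded with NULL.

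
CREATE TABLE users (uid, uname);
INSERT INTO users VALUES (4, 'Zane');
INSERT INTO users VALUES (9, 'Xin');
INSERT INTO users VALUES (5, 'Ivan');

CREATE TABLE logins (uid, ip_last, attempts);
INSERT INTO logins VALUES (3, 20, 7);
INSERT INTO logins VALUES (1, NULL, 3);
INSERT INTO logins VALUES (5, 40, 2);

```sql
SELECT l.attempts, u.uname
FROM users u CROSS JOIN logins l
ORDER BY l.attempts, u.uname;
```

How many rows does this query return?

9

CROSS JOIN pairs every row of `users` with every row of `logins`: 3 × 3 = 9 rows.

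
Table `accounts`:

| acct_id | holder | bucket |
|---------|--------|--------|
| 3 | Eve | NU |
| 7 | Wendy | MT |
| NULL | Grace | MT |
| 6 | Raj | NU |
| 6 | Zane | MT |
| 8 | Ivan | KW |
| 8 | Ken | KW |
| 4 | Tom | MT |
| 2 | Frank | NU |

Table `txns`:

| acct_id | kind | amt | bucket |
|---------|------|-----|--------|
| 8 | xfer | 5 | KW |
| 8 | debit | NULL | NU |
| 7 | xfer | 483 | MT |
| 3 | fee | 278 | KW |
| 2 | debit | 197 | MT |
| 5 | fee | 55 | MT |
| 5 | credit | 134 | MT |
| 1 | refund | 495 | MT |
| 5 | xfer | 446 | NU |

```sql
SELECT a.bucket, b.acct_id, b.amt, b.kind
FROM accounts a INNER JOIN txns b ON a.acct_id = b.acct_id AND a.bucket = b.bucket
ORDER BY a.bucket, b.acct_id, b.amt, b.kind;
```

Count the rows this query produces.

3

INNER JOIN keeps only pairs where the ON condition holds.
Matching on a.acct_id = b.acct_id AND a.bucket = b.bucket. A NULL in a compared column never satisfies the condition.
- a row (acct_id=3, bucket=NU): no match → dropped.
- a row (acct_id=7, bucket=MT): matches 1 b row(s) → 1 output row(s).
- a row (acct_id=NULL, bucket=MT): no match → dropped.
- a row (acct_id=6, bucket=NU): no match → dropped.
- a row (acct_id=6, bucket=MT): no match → dropped.
- a row (acct_id=8, bucket=KW): matches 1 b row(s) → 1 output row(s).
- a row (acct_id=8, bucket=KW): matches 1 b row(s) → 1 output row(s).
- a row (acct_id=4, bucket=MT): no match → dropped.
- a row (acct_id=2, bucket=NU): no match → dropped.
Total: 3 rows.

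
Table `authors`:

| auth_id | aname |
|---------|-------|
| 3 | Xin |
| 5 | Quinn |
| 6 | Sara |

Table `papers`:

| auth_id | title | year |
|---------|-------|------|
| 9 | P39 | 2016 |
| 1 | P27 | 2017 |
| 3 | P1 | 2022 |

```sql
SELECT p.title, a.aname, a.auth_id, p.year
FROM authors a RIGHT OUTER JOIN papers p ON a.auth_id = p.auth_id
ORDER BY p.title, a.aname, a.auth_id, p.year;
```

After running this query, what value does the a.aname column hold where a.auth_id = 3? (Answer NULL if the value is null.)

RIGHT JOIN keeps every row from `papers`; unmatched rows get NULL for `authors`'s columns.
Matching on a.auth_id = p.auth_id.
- a[0] auth_id=3 → 1 match(es) in p → 1 row(s).
- a[1] auth_id=5 → no match.
- a[2] auth_id=6 → no match.
- 2 row(s) from p found no a partner → padded with NULL.

Xin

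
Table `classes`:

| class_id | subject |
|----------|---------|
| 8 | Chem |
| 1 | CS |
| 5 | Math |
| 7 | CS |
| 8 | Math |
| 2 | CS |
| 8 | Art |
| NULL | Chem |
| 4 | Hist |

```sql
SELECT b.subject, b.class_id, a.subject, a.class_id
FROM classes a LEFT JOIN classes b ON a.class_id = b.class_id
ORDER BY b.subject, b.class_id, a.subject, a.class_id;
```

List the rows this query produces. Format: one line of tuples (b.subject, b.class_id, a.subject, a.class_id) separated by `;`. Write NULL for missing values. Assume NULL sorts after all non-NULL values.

(Art, 8, Art, 8); (Art, 8, Chem, 8); (Art, 8, Math, 8); (CS, 1, CS, 1); (CS, 2, CS, 2); (CS, 7, CS, 7); (Chem, 8, Art, 8); (Chem, 8, Chem, 8); (Chem, 8, Math, 8); (Hist, 4, Hist, 4); (Math, 5, Math, 5); (Math, 8, Art, 8); (Math, 8, Chem, 8); (Math, 8, Math, 8); (NULL, NULL, Chem, NULL)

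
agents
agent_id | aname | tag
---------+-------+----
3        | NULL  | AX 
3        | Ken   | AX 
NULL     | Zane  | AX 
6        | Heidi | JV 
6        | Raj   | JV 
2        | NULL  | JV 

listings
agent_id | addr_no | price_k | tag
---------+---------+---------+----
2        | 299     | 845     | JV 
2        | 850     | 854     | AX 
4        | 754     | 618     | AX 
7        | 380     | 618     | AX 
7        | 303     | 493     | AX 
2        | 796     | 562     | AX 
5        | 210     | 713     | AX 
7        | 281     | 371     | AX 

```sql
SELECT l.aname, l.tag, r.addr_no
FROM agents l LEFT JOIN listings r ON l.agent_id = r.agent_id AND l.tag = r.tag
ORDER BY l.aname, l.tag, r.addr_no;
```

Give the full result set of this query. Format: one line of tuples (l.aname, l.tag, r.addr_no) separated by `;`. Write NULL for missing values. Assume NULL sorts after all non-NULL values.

(Heidi, JV, NULL); (Ken, AX, NULL); (Raj, JV, NULL); (Zane, AX, NULL); (NULL, AX, NULL); (NULL, JV, 299)

LEFT JOIN keeps every row from `agents`; unmatched rows get NULL for `listings`'s columns.
Matching on l.agent_id = r.agent_id AND l.tag = r.tag. A NULL in a compared column never satisfies the condition.
- l (agent_id=3, tag=AX) has no partner → padded with NULL.
- l (agent_id=3, tag=AX) has no partner → padded with NULL.
- l (agent_id=NULL, tag=AX) has no partner → padded with NULL.
- l (agent_id=6, tag=JV) has no partner → padded with NULL.
- l (agent_id=6, tag=JV) has no partner → padded with NULL.
- l (agent_id=2, tag=JV) pairs with 1 row(s) of r.
After projecting and ordering:
l.aname | l.tag | r.addr_no
Heidi | JV | NULL
Ken | AX | NULL
Raj | JV | NULL
Zane | AX | NULL
NULL | AX | NULL
NULL | JV | 299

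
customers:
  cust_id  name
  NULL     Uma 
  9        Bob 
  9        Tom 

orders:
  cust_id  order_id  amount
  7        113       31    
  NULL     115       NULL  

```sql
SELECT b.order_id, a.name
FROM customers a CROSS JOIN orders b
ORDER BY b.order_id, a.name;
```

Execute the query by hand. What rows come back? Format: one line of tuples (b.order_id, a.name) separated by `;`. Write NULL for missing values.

CROSS JOIN pairs every row of `customers` with every row of `orders`: 3 × 2 = 6 rows.

(113, Bob); (113, Tom); (113, Uma); (115, Bob); (115, Tom); (115, Uma)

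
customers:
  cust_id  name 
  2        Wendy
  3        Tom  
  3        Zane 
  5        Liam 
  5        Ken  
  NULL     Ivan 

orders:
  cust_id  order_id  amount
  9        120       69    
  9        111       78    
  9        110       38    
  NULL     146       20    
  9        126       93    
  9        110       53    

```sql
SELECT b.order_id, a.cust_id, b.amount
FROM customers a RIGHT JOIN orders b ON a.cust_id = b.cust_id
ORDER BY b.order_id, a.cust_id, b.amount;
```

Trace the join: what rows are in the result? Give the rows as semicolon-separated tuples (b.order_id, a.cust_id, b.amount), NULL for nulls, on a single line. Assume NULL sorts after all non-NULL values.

(110, NULL, 38); (110, NULL, 53); (111, NULL, 78); (120, NULL, 69); (126, NULL, 93); (146, NULL, 20)

RIGHT JOIN keeps every row from `orders`; unmatched rows get NULL for `customers`'s columns.
Matching on a.cust_id = b.cust_id. A NULL in a compared column never satisfies the condition.
- cust_id=2: no matching b row.
- cust_id=3: no matching b row.
- cust_id=3: no matching b row.
- cust_id=5: no matching b row.
- cust_id=5: no matching b row.
- cust_id=NULL: no matching b row.
- 6 b row(s) had no a match → kept, a columns NULL.
After projecting and ordering:
b.order_id | a.cust_id | b.amount
110 | NULL | 38
110 | NULL | 53
111 | NULL | 78
120 | NULL | 69
126 | NULL | 93
146 | NULL | 20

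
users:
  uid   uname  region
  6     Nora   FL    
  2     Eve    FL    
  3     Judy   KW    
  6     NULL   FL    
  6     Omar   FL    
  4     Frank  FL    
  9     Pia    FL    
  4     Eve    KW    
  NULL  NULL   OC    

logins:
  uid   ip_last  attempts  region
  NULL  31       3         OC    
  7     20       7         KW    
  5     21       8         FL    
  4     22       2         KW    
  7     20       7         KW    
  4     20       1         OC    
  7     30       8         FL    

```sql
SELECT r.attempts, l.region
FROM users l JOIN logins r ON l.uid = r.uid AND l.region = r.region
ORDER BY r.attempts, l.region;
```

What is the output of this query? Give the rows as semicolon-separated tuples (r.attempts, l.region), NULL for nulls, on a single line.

(2, KW)

INNER JOIN keeps only pairs where the ON condition holds.
Matching on l.uid = r.uid AND l.region = r.region. A NULL in a compared column never satisfies the condition.
- l[0] uid=6, region=FL → no match; dropped.
- l[1] uid=2, region=FL → no match; dropped.
- l[2] uid=3, region=KW → no match; dropped.
- l[3] uid=6, region=FL → no match; dropped.
- l[4] uid=6, region=FL → no match; dropped.
- l[5] uid=4, region=FL → no match; dropped.
- l[6] uid=9, region=FL → no match; dropped.
- l[7] uid=4, region=KW → 1 match(es) in r → 1 row(s).
- l[8] uid=NULL, region=OC → no match; dropped.
After projecting and ordering:
r.attempts | l.region
2 | KW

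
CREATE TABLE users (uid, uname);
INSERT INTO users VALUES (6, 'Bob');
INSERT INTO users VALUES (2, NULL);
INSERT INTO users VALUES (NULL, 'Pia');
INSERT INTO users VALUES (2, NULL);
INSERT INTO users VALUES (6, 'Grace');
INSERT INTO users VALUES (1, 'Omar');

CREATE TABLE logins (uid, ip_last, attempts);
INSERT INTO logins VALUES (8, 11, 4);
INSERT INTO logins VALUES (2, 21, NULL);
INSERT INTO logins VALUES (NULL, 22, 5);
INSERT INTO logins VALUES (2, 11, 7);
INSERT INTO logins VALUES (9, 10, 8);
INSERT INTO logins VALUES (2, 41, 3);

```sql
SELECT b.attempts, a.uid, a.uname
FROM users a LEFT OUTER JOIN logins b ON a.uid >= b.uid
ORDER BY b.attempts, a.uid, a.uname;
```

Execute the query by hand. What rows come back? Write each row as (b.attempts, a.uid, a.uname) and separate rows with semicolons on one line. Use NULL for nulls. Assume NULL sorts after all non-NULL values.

(3, 2, NULL); (3, 2, NULL); (3, 6, Bob); (3, 6, Grace); (7, 2, NULL); (7, 2, NULL); (7, 6, Bob); (7, 6, Grace); (NULL, 1, Omar); (NULL, 2, NULL); (NULL, 2, NULL); (NULL, 6, Bob); (NULL, 6, Grace); (NULL, NULL, Pia)

LEFT JOIN keeps every row from `users`; unmatched rows get NULL for `logins`'s columns.
Matching on a.uid >= b.uid. A NULL in a compared column never satisfies the condition.
- a[0] uid=6 → 3 match(es) in b → 3 row(s).
- a[1] uid=2 → 3 match(es) in b → 3 row(s).
- a[2] uid=NULL → no match; kept with NULLs on the b side.
- a[3] uid=2 → 3 match(es) in b → 3 row(s).
- a[4] uid=6 → 3 match(es) in b → 3 row(s).
- a[5] uid=1 → no match; kept with NULLs on the b side.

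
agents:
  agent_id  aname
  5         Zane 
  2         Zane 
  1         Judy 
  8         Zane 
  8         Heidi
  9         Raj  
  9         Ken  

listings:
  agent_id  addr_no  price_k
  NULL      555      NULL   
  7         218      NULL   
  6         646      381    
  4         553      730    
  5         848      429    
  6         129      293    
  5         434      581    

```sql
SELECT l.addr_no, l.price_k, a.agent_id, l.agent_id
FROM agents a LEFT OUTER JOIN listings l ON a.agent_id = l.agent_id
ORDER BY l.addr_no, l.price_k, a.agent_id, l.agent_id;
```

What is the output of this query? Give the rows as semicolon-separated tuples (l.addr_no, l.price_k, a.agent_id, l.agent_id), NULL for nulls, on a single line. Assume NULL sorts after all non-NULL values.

(434, 581, 5, 5); (848, 429, 5, 5); (NULL, NULL, 1, NULL); (NULL, NULL, 2, NULL); (NULL, NULL, 8, NULL); (NULL, NULL, 8, NULL); (NULL, NULL, 9, NULL); (NULL, NULL, 9, NULL)

LEFT JOIN keeps every row from `agents`; unmatched rows get NULL for `listings`'s columns.
Matching on a.agent_id = l.agent_id. A NULL in a compared column never satisfies the condition.
Matched pairs: 2; unmatched a rows kept: 6.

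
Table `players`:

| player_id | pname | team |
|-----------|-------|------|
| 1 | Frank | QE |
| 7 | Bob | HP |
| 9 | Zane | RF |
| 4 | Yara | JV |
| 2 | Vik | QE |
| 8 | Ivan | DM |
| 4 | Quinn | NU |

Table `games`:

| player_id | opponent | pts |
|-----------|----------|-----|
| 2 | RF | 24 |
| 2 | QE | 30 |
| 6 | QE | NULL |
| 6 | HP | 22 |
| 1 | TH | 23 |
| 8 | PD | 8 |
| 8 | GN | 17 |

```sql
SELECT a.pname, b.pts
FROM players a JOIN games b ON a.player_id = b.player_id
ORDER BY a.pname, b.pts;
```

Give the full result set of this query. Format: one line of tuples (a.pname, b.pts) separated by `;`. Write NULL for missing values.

(Frank, 23); (Ivan, 8); (Ivan, 17); (Vik, 24); (Vik, 30)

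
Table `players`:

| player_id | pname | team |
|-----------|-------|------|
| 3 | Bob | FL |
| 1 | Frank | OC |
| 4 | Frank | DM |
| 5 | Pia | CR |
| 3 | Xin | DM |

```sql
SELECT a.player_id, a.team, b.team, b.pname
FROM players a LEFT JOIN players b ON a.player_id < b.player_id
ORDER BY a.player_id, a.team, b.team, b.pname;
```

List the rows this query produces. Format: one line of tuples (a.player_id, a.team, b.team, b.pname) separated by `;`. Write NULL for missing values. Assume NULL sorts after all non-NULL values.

LEFT JOIN keeps every row from `players a`; unmatched rows get NULL for `players b`'s columns.
Matching on a.player_id < b.player_id.
- player_id=3: 2 matching b row(s), so 2 row(s) emitted.
- player_id=1: 4 matching b row(s), so 4 row(s) emitted.
- player_id=4: 1 matching b row(s), so 1 row(s) emitted.
- player_id=5: no b row matches, row kept with b columns NULL.
- player_id=3: 2 matching b row(s), so 2 row(s) emitted.
After projecting and ordering:
a.player_id | a.team | b.team | b.pname
1 | OC | CR | Pia
1 | OC | DM | Frank
1 | OC | DM | Xin
1 | OC | FL | Bob
3 | DM | CR | Pia
3 | DM | DM | Frank
3 | FL | CR | Pia
3 | FL | DM | Frank
4 | DM | CR | Pia
5 | CR | NULL | NULL

(1, OC, CR, Pia); (1, OC, DM, Frank); (1, OC, DM, Xin); (1, OC, FL, Bob); (3, DM, CR, Pia); (3, DM, DM, Frank); (3, FL, CR, Pia); (3, FL, DM, Frank); (4, DM, CR, Pia); (5, CR, NULL, NULL)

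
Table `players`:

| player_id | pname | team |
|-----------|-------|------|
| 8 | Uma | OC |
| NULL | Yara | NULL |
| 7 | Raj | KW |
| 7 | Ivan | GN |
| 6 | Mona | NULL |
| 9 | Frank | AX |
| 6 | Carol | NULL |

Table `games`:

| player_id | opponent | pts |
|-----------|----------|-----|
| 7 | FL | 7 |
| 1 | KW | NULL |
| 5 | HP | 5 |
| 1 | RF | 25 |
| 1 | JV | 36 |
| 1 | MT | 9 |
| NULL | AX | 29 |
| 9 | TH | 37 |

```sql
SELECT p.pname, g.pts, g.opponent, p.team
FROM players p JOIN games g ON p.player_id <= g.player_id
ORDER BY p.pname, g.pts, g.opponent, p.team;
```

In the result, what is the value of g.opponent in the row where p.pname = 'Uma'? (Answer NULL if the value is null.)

TH

INNER JOIN keeps only pairs where the ON condition holds.
Matching on p.player_id <= g.player_id. A NULL in a compared column never satisfies the condition.
- p[0] player_id=8 → 1 match(es) in g → 1 row(s).
- p[1] player_id=NULL → no match; dropped.
- p[2] player_id=7 → 2 match(es) in g → 2 row(s).
- p[3] player_id=7 → 2 match(es) in g → 2 row(s).
- p[4] player_id=6 → 2 match(es) in g → 2 row(s).
- p[5] player_id=9 → 1 match(es) in g → 1 row(s).
- p[6] player_id=6 → 2 match(es) in g → 2 row(s).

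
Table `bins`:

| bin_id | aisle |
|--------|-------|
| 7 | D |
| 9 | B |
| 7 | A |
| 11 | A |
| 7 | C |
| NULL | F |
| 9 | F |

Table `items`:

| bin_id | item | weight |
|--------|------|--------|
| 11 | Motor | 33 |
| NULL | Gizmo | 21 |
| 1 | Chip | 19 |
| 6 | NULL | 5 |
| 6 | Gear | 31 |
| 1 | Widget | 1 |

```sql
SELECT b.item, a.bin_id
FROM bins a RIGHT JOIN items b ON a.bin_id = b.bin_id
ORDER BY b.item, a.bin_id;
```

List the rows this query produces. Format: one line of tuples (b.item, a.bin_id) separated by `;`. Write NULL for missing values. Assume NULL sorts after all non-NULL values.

(Chip, NULL); (Gear, NULL); (Gizmo, NULL); (Motor, 11); (Widget, NULL); (NULL, NULL)

RIGHT JOIN keeps every row from `items`; unmatched rows get NULL for `bins`'s columns.
Matching on a.bin_id = b.bin_id. A NULL in a compared column never satisfies the condition.
- a[0] bin_id=7 → no match.
- a[1] bin_id=9 → no match.
- a[2] bin_id=7 → no match.
- a[3] bin_id=11 → 1 match(es) in b → 1 row(s).
- a[4] bin_id=7 → no match.
- a[5] bin_id=NULL → no match.
- a[6] bin_id=9 → no match.
- 5 row(s) from b found no a partner → padded with NULL.
After projecting and ordering:
b.item | a.bin_id
Chip | NULL
Gear | NULL
Gizmo | NULL
Motor | 11
Widget | NULL
NULL | NULL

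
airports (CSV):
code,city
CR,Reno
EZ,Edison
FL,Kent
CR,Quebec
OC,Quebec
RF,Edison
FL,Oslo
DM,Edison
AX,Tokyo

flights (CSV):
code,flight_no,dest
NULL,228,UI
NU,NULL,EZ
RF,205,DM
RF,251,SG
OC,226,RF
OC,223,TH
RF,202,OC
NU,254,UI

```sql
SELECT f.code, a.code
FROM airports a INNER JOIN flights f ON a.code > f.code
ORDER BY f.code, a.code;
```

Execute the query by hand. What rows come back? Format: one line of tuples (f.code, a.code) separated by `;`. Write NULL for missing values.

(NU, OC); (NU, OC); (NU, RF); (NU, RF); (OC, RF); (OC, RF)

INNER JOIN keeps only pairs where the ON condition holds.
Matching on a.code > f.code. A NULL in a compared column never satisfies the condition.
Matched pairs: 6.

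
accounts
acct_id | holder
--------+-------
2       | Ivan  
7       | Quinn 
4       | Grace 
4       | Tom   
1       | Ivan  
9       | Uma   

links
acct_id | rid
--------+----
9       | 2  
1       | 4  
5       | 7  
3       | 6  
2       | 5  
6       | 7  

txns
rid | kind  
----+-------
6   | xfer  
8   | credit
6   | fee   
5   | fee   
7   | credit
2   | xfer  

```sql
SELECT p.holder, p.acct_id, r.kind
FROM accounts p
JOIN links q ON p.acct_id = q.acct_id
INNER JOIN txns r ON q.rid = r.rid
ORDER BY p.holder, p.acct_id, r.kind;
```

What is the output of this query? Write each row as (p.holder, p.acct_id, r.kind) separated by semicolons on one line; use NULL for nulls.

(Ivan, 2, fee); (Uma, 9, xfer)

Step 1 — p INNER JOIN q on acct_id → 3 row(s).
Then INNER JOIN `txns r` on rid: keep only rows whose q.rid appears in r.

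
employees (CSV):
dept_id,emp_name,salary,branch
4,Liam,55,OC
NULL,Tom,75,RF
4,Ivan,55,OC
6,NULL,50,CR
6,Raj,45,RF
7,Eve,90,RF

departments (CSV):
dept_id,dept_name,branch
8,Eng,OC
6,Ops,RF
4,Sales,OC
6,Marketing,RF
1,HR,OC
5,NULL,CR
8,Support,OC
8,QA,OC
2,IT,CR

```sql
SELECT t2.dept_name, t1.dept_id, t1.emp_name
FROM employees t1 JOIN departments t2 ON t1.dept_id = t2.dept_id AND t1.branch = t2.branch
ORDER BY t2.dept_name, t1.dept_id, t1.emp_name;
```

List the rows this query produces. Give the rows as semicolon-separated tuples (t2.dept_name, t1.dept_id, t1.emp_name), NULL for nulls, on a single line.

(Marketing, 6, Raj); (Ops, 6, Raj); (Sales, 4, Ivan); (Sales, 4, Liam)

INNER JOIN keeps only pairs where the ON condition holds.
Matching on t1.dept_id = t2.dept_id AND t1.branch = t2.branch. A NULL in a compared column never satisfies the condition.
- t1 (dept_id=4, branch=OC) pairs with 1 row(s) of t2.
- t1 (dept_id=NULL, branch=RF) has no partner → excluded.
- t1 (dept_id=4, branch=OC) pairs with 1 row(s) of t2.
- t1 (dept_id=6, branch=CR) has no partner → excluded.
- t1 (dept_id=6, branch=RF) pairs with 2 row(s) of t2.
- t1 (dept_id=7, branch=RF) has no partner → excluded.
After projecting and ordering:
t2.dept_name | t1.dept_id | t1.emp_name
Marketing | 6 | Raj
Ops | 6 | Raj
Sales | 4 | Ivan
Sales | 4 | Liam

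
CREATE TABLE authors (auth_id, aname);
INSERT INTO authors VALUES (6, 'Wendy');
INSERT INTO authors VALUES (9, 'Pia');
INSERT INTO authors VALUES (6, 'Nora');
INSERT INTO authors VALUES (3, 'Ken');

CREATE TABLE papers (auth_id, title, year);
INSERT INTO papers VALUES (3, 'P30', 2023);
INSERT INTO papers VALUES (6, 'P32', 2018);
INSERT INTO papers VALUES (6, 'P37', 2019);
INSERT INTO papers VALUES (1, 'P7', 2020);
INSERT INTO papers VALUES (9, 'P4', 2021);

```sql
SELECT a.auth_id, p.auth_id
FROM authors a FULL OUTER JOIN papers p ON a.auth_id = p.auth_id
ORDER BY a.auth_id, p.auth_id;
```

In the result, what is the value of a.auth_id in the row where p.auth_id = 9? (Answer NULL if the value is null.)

9

FULL OUTER JOIN keeps every row from both sides; unmatched rows get NULL for the other side's columns.
Matching on a.auth_id = p.auth_id.
- a (auth_id=6) pairs with 2 row(s) of p.
- a (auth_id=9) pairs with 1 row(s) of p.
- a (auth_id=6) pairs with 2 row(s) of p.
- a (auth_id=3) pairs with 1 row(s) of p.
- 1 row(s) from p found no a partner → padded with NULL.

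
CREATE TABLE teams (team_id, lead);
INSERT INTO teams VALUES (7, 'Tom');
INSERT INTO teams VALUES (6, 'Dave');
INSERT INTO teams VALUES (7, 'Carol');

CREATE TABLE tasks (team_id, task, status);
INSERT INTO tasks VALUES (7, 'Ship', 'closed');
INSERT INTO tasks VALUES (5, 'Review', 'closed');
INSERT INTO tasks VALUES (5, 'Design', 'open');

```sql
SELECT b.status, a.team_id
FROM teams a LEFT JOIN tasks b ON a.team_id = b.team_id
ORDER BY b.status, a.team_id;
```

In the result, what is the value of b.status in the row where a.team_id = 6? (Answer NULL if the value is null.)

LEFT JOIN keeps every row from `teams`; unmatched rows get NULL for `tasks`'s columns.
Matching on a.team_id = b.team_id.
Matched pairs: 2; unmatched a rows kept: 1.

NULL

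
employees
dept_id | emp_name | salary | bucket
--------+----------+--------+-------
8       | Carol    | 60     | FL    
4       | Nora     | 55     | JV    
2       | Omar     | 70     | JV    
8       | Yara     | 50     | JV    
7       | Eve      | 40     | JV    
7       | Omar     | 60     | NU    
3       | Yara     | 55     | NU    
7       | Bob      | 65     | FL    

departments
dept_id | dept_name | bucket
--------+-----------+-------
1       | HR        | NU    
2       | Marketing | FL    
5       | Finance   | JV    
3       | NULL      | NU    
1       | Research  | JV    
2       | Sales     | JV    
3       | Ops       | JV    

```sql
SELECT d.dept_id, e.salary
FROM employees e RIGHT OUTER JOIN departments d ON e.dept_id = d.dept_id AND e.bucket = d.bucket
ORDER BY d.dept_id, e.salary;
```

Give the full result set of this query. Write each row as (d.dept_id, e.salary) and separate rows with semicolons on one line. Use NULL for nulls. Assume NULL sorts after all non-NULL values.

RIGHT JOIN keeps every row from `departments`; unmatched rows get NULL for `employees`'s columns.
Matching on e.dept_id = d.dept_id AND e.bucket = d.bucket.
Matched pairs: 2; unmatched d rows kept: 5.

(1, NULL); (1, NULL); (2, 70); (2, NULL); (3, 55); (3, NULL); (5, NULL)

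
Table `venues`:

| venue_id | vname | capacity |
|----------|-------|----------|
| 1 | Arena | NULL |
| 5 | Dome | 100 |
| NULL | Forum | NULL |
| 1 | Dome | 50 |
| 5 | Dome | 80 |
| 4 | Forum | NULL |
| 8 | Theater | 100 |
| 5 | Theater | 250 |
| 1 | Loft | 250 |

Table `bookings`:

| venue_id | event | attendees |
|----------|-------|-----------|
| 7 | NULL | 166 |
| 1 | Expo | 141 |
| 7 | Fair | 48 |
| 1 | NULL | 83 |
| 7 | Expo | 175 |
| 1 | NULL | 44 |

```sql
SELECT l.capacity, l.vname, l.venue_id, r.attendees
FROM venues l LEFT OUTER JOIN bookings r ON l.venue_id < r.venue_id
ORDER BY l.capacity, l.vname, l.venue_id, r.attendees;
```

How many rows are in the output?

23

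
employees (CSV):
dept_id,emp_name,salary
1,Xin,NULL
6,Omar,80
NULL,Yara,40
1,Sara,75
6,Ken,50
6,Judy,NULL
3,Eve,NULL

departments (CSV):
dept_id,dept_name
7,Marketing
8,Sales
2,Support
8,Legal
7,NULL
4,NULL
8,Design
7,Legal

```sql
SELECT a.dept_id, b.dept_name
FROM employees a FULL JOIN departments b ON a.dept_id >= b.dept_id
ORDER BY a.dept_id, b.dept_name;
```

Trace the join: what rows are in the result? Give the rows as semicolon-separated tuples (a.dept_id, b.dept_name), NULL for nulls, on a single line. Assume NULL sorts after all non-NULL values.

FULL OUTER JOIN keeps every row from both sides; unmatched rows get NULL for the other side's columns.
Matching on a.dept_id >= b.dept_id. A NULL in a compared column never satisfies the condition.
- dept_id=1: no b row matches, row kept with b columns NULL.
- dept_id=6: 2 matching b row(s), so 2 row(s) emitted.
- dept_id=NULL: no b row matches, row kept with b columns NULL.
- dept_id=1: no b row matches, row kept with b columns NULL.
- dept_id=6: 2 matching b row(s), so 2 row(s) emitted.
- dept_id=6: 2 matching b row(s), so 2 row(s) emitted.
- dept_id=3: 1 matching b row(s), so 1 row(s) emitted.
- 6 b row(s) had no a match → kept, a columns NULL.

(1, NULL); (1, NULL); (3, Support); (6, Support); (6, Support); (6, Support); (6, NULL); (6, NULL); (6, NULL); (NULL, Design); (NULL, Legal); (NULL, Legal); (NULL, Marketing); (NULL, Sales); (NULL, NULL); (NULL, NULL)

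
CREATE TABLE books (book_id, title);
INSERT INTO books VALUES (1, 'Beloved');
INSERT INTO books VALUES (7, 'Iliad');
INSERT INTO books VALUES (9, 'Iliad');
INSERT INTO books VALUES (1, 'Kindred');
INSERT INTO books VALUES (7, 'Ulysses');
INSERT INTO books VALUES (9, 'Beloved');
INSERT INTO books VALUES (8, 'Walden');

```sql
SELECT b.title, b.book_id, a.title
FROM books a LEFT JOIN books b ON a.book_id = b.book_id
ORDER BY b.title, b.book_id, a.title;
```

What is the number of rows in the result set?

13

LEFT JOIN keeps every row from `books a`; unmatched rows get NULL for `books b`'s columns.
Matching on a.book_id = b.book_id.
- a (book_id=1) pairs with 2 row(s) of b.
- a (book_id=7) pairs with 2 row(s) of b.
- a (book_id=9) pairs with 2 row(s) of b.
- a (book_id=1) pairs with 2 row(s) of b.
- a (book_id=7) pairs with 2 row(s) of b.
- a (book_id=9) pairs with 2 row(s) of b.
- a (book_id=8) pairs with 1 row(s) of b.
Total: 13 rows.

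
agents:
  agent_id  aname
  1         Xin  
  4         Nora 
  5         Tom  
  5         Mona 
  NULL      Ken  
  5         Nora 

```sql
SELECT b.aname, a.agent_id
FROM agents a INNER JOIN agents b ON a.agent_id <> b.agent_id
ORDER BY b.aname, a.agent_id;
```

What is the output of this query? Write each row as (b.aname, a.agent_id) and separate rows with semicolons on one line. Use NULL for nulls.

(Mona, 1); (Mona, 4); (Nora, 1); (Nora, 1); (Nora, 4); (Nora, 5); (Nora, 5); (Nora, 5); (Tom, 1); (Tom, 4); (Xin, 4); (Xin, 5); (Xin, 5); (Xin, 5)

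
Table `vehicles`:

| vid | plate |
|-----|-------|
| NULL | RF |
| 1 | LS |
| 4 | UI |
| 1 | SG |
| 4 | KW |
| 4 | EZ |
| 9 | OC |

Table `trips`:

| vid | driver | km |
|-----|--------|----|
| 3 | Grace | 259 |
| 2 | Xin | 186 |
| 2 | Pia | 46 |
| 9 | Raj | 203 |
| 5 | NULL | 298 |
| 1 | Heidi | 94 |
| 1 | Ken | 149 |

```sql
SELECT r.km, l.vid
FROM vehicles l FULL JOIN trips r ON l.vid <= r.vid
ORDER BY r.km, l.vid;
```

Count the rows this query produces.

22

FULL OUTER JOIN keeps every row from both sides; unmatched rows get NULL for the other side's columns.
Matching on l.vid <= r.vid. A NULL in a compared column never satisfies the condition.
Matched pairs: 21; unmatched l rows kept: 1; unmatched r rows kept: 0.
Total: 21 matched + 1 padded = 22 rows.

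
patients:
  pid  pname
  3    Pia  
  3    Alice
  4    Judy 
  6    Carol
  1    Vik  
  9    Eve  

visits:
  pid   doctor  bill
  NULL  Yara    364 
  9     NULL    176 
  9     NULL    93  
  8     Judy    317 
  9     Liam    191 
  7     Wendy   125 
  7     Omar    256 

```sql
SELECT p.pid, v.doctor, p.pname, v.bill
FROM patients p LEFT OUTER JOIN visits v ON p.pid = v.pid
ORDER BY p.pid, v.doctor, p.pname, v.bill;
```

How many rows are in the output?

8

LEFT JOIN keeps every row from `patients`; unmatched rows get NULL for `visits`'s columns.
Matching on p.pid = v.pid. A NULL in a compared column never satisfies the condition.
- p[0] pid=3 → no match; kept with NULLs on the v side.
- p[1] pid=3 → no match; kept with NULLs on the v side.
- p[2] pid=4 → no match; kept with NULLs on the v side.
- p[3] pid=6 → no match; kept with NULLs on the v side.
- p[4] pid=1 → no match; kept with NULLs on the v side.
- p[5] pid=9 → 3 match(es) in v → 3 row(s).
Total: 3 matched + 5 padded = 8 rows.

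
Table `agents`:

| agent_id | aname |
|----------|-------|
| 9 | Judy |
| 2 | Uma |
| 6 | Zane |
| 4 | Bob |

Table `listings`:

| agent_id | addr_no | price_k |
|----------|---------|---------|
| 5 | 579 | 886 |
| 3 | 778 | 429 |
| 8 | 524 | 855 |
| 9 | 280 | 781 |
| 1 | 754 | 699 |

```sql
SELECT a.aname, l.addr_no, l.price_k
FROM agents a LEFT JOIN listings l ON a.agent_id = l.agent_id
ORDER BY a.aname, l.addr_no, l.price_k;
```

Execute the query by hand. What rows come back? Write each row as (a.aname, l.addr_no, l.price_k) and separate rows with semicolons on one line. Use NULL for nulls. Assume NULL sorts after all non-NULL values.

(Bob, NULL, NULL); (Judy, 280, 781); (Uma, NULL, NULL); (Zane, NULL, NULL)

LEFT JOIN keeps every row from `agents`; unmatched rows get NULL for `listings`'s columns.
Matching on a.agent_id = l.agent_id.
Matched pairs: 1; unmatched a rows kept: 3.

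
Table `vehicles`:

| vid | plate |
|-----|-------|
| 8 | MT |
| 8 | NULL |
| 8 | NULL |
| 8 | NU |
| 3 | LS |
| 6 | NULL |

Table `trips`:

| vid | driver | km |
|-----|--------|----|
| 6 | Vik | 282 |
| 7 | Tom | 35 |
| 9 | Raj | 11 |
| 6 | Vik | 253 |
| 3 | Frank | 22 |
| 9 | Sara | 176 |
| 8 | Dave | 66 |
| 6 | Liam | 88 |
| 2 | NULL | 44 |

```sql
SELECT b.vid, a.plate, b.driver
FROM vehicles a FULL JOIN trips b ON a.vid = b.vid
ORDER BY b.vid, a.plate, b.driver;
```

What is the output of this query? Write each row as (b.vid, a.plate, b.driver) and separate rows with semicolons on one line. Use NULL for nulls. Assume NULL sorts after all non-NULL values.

(2, NULL, NULL); (3, LS, Frank); (6, NULL, Liam); (6, NULL, Vik); (6, NULL, Vik); (7, NULL, Tom); (8, MT, Dave); (8, NU, Dave); (8, NULL, Dave); (8, NULL, Dave); (9, NULL, Raj); (9, NULL, Sara)

FULL OUTER JOIN keeps every row from both sides; unmatched rows get NULL for the other side's columns.
Matching on a.vid = b.vid.
- a[0] vid=8 → 1 match(es) in b → 1 row(s).
- a[1] vid=8 → 1 match(es) in b → 1 row(s).
- a[2] vid=8 → 1 match(es) in b → 1 row(s).
- a[3] vid=8 → 1 match(es) in b → 1 row(s).
- a[4] vid=3 → 1 match(es) in b → 1 row(s).
- a[5] vid=6 → 3 match(es) in b → 3 row(s).
- 4 row(s) from b found no a partner → padded with NULL.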